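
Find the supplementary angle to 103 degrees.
Supplementary angles sum to 180 degrees.
Other angle = 180 - 103
Other angle = 77 degrees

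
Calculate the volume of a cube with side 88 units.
Volume = s³
Volume = 88³
Volume = 681472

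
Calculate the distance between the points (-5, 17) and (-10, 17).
Using the distance formula: d = sqrt((x₂-x₁)² + (y₂-y₁)²)
dx = (-10) - (-5) = -5
dy = 17 - 17 = 0
d = sqrt((-5)² + 0²) = sqrt(25 + 0) = sqrt(25) = 5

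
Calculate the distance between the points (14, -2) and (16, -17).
Using the distance formula: d = sqrt((x₂-x₁)² + (y₂-y₁)²)
dx = 16 - 14 = 2
dy = (-17) - (-2) = -15
d = sqrt(2² + (-15)²) = sqrt(4 + 225) = sqrt(229) = 15.13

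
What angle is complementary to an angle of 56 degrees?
Complementary angles sum to 90 degrees.
Other angle = 90 - 56
Other angle = 34 degrees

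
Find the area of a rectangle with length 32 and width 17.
Area = length * width
Area = 32 * 17
Area = 544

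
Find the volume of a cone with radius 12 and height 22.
Volume = (1/3) * pi * r² * h
Volume = (1/3) * pi * 12² * 22
Volume = (1/3) * pi * 144 * 22
Volume = (1/3) * pi * 3168
Volume = 3317.52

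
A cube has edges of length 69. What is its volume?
Volume = s³
Volume = 69³
Volume = 328509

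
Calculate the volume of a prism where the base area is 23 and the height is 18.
Volume = base area * height
Volume = 23 * 18
Volume = 414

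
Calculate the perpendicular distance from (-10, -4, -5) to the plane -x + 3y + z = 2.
d = |(-1)(-10) + 3(-4) + 1(-5) - (2)| / √((-1)² + 3² + 1²) = 9/√11 = 2.714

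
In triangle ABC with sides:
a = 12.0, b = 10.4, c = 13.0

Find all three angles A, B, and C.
By the law of cosines:
cos(A) = (b² + c² - a²)/(2bc) = 0.492456  →  A = 60.5°
cos(B) = (a² + c² - b²)/(2ac) = 0.656538  →  B = 48.96°
cos(C) = (a² + b² - c²)/(2ab) = 0.333173  →  C = 70.54°
Check: A + B + C = 180.0° ✓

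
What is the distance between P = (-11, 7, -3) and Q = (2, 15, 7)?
d = √[(13)² + (8)² + (10)²] = √333 = 18.25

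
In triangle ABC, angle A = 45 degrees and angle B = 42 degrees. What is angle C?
Sum of angles in a triangle = 180 degrees
Third angle = 180 - 45 - 42
Third angle = 93 degrees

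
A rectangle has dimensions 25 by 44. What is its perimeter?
Perimeter = 2 * (length + width)
Perimeter = 2 * (25 + 44)
Perimeter = 2 * 69
Perimeter = 138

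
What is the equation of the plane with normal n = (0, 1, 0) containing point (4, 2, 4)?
d = n·P = (0)(4) + (1)(2) + (0)(4) = 2
Plane: y = 2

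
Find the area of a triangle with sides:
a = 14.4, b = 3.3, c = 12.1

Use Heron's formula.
s = (a+b+c)/2 = (14.4+3.3+12.1)/2 = 14.9
A = √(s(s-a)(s-b)(s-c)) = √(14.9·0.5·11.6·2.8)
A = √241.976 = 15.56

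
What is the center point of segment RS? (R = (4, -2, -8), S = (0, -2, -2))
Midpoint = ((4+0)/2, (-2-2)/2, (-8-2)/2) = (2, -2, -5)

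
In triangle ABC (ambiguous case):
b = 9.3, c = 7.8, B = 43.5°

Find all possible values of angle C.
sin(C)/c = sin(B)/b  →  sin(C) = c·sin(B)/b = 7.8·sin(43.5°)/9.3 = 0.577330
C₁ = arcsin(0.577330) = 35.26°,  C₂ = 180° - C₁ = 144.74°
Check C₂: A = 180° - 43.5° - 144.74° = -8.24° ≤ 0, rejected
C = 35.26° (one solution)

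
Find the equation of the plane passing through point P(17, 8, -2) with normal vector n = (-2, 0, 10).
d = n·P = (-2)(17) + (0)(8) + (10)(-2) = -54
Plane: -2x + 10z = -54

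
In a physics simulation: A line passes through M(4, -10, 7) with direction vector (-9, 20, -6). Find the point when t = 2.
P(2) = (4 + (-9)(2), -10 + 20(2), 7 + (-6)(2)) = (-14, 30, -5)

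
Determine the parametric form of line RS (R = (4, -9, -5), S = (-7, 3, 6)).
Direction vector d = S - R = (-11, 12, 11)
x = 4 - 11t, y = -9 + 12t, z = -5 + 11t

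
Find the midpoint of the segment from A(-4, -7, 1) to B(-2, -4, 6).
Midpoint = ((-4-2)/2, (-7-4)/2, (1+6)/2) = (-3, -5.5, 3.5)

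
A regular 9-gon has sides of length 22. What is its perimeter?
Perimeter = number of sides * side length
Perimeter = 9 * 22
Perimeter = 198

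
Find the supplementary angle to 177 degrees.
Supplementary angles sum to 180 degrees.
Other angle = 180 - 177
Other angle = 3 degrees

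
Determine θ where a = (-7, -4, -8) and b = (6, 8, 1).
a·b = -82, |a|² = 129, |b|² = 101
cos θ = -82/√13029 ≈ -0.7184
θ ≈ 135.9°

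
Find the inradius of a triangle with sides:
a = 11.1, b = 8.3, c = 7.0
s = (a+b+c)/2 = (11.1+8.3+7.0)/2 = 13.2
Area = √(s(s-a)(s-b)(s-c)) = √(13.2·2.1·4.9·6.2) = 29.0195
r = Area/s = 29.0195/13.2 = 2.198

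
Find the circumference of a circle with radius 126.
Circumference = 2 * pi * r
Circumference = 2 * pi * 126
Circumference = 791.68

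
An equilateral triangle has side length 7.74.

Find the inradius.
For an equilateral triangle, r = s/(2√3) where s is the side.
r = 7.74/(2√3) = 7.74/3.464102 = 2.234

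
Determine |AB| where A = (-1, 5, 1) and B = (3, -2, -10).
d = √[(4)² + (-7)² + (-11)²] = √186 = 13.64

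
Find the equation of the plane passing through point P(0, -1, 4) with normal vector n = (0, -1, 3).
d = n·P = (0)(0) + (-1)(-1) + (3)(4) = 13
Plane: -y + 3z = 13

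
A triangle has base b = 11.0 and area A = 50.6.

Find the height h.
A = ½bh  →  h = 2A/b
h = 2·50.6/11.0 = 9.2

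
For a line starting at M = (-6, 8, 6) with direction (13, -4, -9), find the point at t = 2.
P(2) = (-6 + 13(2), 8 + (-4)(2), 6 + (-9)(2)) = (20, 0, -12)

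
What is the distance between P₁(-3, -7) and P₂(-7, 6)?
Using the distance formula: d = sqrt((x₂-x₁)² + (y₂-y₁)²)
dx = (-7) - (-3) = -4
dy = 6 - (-7) = 13
d = sqrt((-4)² + 13²) = sqrt(16 + 169) = sqrt(185) = 13.60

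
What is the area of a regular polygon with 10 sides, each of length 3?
For a regular 10-gon with side length s = 3:
Apothem a = s / (2*tan(pi/10)) = 3 / (2*tan(pi/10)) ≈ 4.6165
Perimeter P = 10 * 3 = 30
Area = (1/2) * P * a = (1/2) * 30 * 4.6165 = 69.25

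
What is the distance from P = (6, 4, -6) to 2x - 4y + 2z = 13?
d = |2(6) + (-4)(4) + 2(-6) - (13)| / √(2² + (-4)² + 2²) = 29/√24 = 5.92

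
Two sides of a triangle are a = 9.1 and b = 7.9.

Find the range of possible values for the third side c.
By the triangle inequality: |a - b| < c < a + b
|9.1 - 7.9| < c < 9.1 + 7.9
1.2 < c < 17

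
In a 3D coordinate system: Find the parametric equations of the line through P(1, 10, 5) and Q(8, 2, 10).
Direction vector d = Q - P = (7, -8, 5)
x = 1 + 7t, y = 10 - 8t, z = 5 + 5t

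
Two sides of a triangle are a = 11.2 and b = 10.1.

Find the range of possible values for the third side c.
By the triangle inequality: |a - b| < c < a + b
|11.2 - 10.1| < c < 11.2 + 10.1
1.1 < c < 21.3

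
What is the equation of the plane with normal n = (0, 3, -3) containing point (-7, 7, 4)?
d = n·P = (0)(-7) + (3)(7) + (-3)(4) = 9
Plane: 3y - 3z = 9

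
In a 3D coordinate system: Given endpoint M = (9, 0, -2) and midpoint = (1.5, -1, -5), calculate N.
N = (2×1.5 - 9, 2×(-1) - 0, 2×(-5) - (-2)) = (-6, -2, -8)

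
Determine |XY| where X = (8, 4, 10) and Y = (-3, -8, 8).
d = √[(-11)² + (-12)² + (-2)²] = √269 = 16.4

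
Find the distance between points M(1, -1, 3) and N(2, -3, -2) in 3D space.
d = √[(1)² + (-2)² + (-5)²] = √30 = 5.477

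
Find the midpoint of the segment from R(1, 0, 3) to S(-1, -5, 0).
Midpoint = ((1-1)/2, (0-5)/2, (3+0)/2) = (0, -2.5, 1.5)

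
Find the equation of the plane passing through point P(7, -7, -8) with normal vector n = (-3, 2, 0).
d = n·P = (-3)(7) + (2)(-7) + (0)(-8) = -35
Plane: -3x + 2y = -35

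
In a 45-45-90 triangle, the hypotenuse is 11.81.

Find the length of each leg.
In a 45-45-90 triangle, hypotenuse = leg·√2  →  leg = hypotenuse/√2
leg = 11.81/√2 = 8.351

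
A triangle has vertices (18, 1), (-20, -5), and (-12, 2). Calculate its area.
Using the coordinate formula: Area = (1/2)|x₁(y₂-y₃) + x₂(y₃-y₁) + x₃(y₁-y₂)|
Area = (1/2)|18((-5)-2) + (-20)(2-1) + (-12)(1-(-5))|
Area = (1/2)|18*(-7) + (-20)*1 + (-12)*6|
Area = (1/2)|(-126) + (-20) + (-72)|
Area = (1/2)*218 = 109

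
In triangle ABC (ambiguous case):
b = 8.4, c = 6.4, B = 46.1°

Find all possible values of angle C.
sin(C)/c = sin(B)/b  →  sin(C) = c·sin(B)/b = 6.4·sin(46.1°)/8.4 = 0.548991
C₁ = arcsin(0.548991) = 33.3°,  C₂ = 180° - C₁ = 146.7°
Check C₂: A = 180° - 46.1° - 146.7° = -12.8° ≤ 0, rejected
C = 33.3° (one solution)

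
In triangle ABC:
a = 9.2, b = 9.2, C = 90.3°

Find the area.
Using A = ½ab·sin(C):
A = ½·9.2·9.2·sin(90.3°) = ½·84.64·0.999986 = 42.32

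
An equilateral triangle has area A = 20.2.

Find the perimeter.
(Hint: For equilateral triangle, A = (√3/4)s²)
A = (√3/4)s²  →  s² = 4A/√3 = 4·20.2/√3 = 46.6499
s = 6.83007
Perimeter = 3s = 20.49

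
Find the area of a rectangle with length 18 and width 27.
Area = length * width
Area = 18 * 27
Area = 486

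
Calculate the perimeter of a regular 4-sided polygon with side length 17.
Perimeter = number of sides * side length
Perimeter = 4 * 17
Perimeter = 68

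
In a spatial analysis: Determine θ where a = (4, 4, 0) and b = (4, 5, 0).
a·b = 36, |a|² = 32, |b|² = 41
cos θ = 36/√1312 ≈ 0.9939
θ ≈ 6.34°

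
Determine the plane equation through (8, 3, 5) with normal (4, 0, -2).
d = n·P = (4)(8) + (0)(3) + (-2)(5) = 22
Plane: 4x - 2z = 22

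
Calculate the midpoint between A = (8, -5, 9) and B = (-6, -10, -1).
Midpoint = ((8-6)/2, (-5-10)/2, (9-1)/2) = (1, -7.5, 4)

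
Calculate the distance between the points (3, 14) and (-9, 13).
Using the distance formula: d = sqrt((x₂-x₁)² + (y₂-y₁)²)
dx = (-9) - 3 = -12
dy = 13 - 14 = -1
d = sqrt((-12)² + (-1)²) = sqrt(144 + 1) = sqrt(145) = 12.04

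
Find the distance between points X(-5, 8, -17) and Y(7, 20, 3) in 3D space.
d = √[(12)² + (12)² + (20)²] = √688 = 26.23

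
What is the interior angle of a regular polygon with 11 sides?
Interior angle of a regular n-gon = (n-2)*180/n
Interior angle = (11-2)*180/11
Interior angle = 9*180/11
Interior angle = 1620/11
Interior angle = 147.27 degrees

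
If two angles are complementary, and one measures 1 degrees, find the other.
Complementary angles sum to 90 degrees.
Other angle = 90 - 1
Other angle = 89 degrees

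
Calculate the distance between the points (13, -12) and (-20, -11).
Using the distance formula: d = sqrt((x₂-x₁)² + (y₂-y₁)²)
dx = (-20) - 13 = -33
dy = (-11) - (-12) = 1
d = sqrt((-33)² + 1²) = sqrt(1089 + 1) = sqrt(1090) = 33.02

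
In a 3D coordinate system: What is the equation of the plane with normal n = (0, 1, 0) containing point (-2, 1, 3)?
d = n·P = (0)(-2) + (1)(1) + (0)(3) = 1
Plane: y = 1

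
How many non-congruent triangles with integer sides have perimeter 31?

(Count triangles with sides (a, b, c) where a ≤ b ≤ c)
With a ≤ b ≤ c and a + b + c = 31, the triangle inequality a + b > c gives c < 31/2, so c ≤ 15.
Iterate a from 1 to ⌊p/3⌋ = 10; for each a, b ranges from a to ⌊(p−a)/2⌋ with c = p − a − b, keeping only c ≥ b.
Triples: (1, 15, 15), (2, 14, 15), (3, 13, 15), …
Count = 24 triangles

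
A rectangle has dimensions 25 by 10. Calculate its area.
Area = length * width
Area = 25 * 10
Area = 250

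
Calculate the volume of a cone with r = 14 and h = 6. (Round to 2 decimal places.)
Volume = (1/3) * pi * r² * h
Volume = (1/3) * pi * 14² * 6
Volume = (1/3) * pi * 196 * 6
Volume = (1/3) * pi * 1176
Volume = 1231.50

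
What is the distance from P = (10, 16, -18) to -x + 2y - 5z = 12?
d = |(-1)(10) + 2(16) + (-5)(-18) - (12)| / √((-1)² + 2² + (-5)²) = 100/√30 = 18.26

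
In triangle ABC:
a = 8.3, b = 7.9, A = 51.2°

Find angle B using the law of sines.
sin(B)/b = sin(A)/a
sin(B) = b·sin(A)/a = 7.9·sin(51.2°)/8.3 = 0.741780
B = arcsin(0.741780) = 47.88°  (b ≤ a, so B ≤ A and the acute solution is unique)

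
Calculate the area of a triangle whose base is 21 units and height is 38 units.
Area = (1/2) * base * height
Area = (1/2) * 21 * 38
Area = 399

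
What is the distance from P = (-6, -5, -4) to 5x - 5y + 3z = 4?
d = |5(-6) + (-5)(-5) + 3(-4) - (4)| / √(5² + (-5)² + 3²) = 21/√59 = 2.734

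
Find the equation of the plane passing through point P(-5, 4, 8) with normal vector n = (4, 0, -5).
d = n·P = (4)(-5) + (0)(4) + (-5)(8) = -60
Plane: 4x - 5z = -60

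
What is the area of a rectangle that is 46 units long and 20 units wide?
Area = length * width
Area = 46 * 20
Area = 920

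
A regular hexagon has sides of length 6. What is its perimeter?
Perimeter = number of sides * side length
Perimeter = 6 * 6
Perimeter = 36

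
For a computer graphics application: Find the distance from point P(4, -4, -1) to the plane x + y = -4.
d = |1(4) + 1(-4) + 0(-1) - (-4)| / √(1² + 1² + 0²) = 4/√2 = 2.828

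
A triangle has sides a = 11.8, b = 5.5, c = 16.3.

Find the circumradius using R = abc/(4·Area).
s = (a+b+c)/2 = 16.8
Area = √(s(s-a)(s-b)(s-c)) = √(16.8·5·11.3·0.5) = 21.7853
R = abc/(4·Area) = (11.8·5.5·16.3)/(4·21.7853) = 1057.87/87.1412 = 12.14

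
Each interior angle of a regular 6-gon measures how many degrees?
Interior angle of a regular n-gon = (n-2)*180/n
Interior angle = (6-2)*180/6
Interior angle = 4*180/6
Interior angle = 720/6
Interior angle = 120 degrees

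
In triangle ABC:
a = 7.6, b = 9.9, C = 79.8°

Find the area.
Using A = ½ab·sin(C):
A = ½·7.6·9.9·sin(79.8°) = ½·75.24·0.984196 = 37.03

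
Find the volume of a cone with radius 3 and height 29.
Volume = (1/3) * pi * r² * h
Volume = (1/3) * pi * 3² * 29
Volume = (1/3) * pi * 9 * 29
Volume = (1/3) * pi * 261
Volume = 273.32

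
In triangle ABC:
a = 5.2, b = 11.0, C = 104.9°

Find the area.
Using A = ½ab·sin(C):
A = ½·5.2·11.0·sin(104.9°) = ½·57.2·0.966376 = 27.64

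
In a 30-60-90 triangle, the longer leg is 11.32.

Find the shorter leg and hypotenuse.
In a 30-60-90 triangle, sides are in ratio 1 : √3 : 2.
Long leg = short leg·√3  →  short leg = 11.32/√3 = 6.536
Hypotenuse = 2·(short leg) = 2·11.32/√3 = 13.07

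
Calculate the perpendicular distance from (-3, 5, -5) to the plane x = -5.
d = |1(-3) + 0(5) + 0(-5) - (-5)| / √(1² + 0² + 0²) = 2/√1 = 2.0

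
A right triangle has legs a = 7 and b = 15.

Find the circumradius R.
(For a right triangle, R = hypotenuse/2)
Hypotenuse c = √(7² + 15²) = √274 = 16.5529
R = c/2 = 8.276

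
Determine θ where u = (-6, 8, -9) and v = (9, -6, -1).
u·v = -93, |u|² = 181, |v|² = 118
cos θ = -93/√21358 ≈ -0.6364
θ ≈ 129.5°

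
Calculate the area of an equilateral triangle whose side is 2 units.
Area = (sqrt(3)/4) * s²
Area = (sqrt(3)/4) * 2²
Area = (sqrt(3)/4) * 4
Area = 1.73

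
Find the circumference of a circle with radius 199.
Circumference = 2 * pi * r
Circumference = 2 * pi * 199
Circumference = 1250.35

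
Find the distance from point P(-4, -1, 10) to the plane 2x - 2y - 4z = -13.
d = |2(-4) + (-2)(-1) + (-4)(10) - (-13)| / √(2² + (-2)² + (-4)²) = 33/√24 = 6.736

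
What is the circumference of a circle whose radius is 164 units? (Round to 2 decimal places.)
Circumference = 2 * pi * r
Circumference = 2 * pi * 164
Circumference = 1030.44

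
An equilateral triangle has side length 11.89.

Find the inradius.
For an equilateral triangle, r = s/(2√3) where s is the side.
r = 11.89/(2√3) = 11.89/3.464102 = 3.432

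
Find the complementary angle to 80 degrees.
Complementary angles sum to 90 degrees.
Other angle = 90 - 80
Other angle = 10 degrees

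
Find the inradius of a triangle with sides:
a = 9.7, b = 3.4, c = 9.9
s = (a+b+c)/2 = (9.7+3.4+9.9)/2 = 11.5
Area = √(s(s-a)(s-b)(s-c)) = √(11.5·1.8·8.1·1.6) = 16.379
r = Area/s = 16.379/11.5 = 1.424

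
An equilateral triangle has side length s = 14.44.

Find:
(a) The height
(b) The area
(a) Height h = s·√3/2 = 14.44·√3/2 = 12.51
(b) Area = (√3/4)·s² = (√3/4)·14.44² = (√3/4)·208.514 = 90.29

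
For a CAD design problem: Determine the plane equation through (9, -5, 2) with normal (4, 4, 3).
d = n·P = (4)(9) + (4)(-5) + (3)(2) = 22
Plane: 4x + 4y + 3z = 22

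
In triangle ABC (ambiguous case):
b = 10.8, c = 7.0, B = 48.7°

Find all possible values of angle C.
sin(C)/c = sin(B)/b  →  sin(C) = c·sin(B)/b = 7.0·sin(48.7°)/10.8 = 0.486930
C₁ = arcsin(0.486930) = 29.14°,  C₂ = 180° - C₁ = 150.86°
Check C₂: A = 180° - 48.7° - 150.86° = -19.56° ≤ 0, rejected
C = 29.14° (one solution)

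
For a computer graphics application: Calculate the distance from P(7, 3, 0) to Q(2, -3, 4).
d = √[(-5)² + (-6)² + (4)²] = √77 = 8.775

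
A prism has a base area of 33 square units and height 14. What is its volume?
Volume = base area * height
Volume = 33 * 14
Volume = 462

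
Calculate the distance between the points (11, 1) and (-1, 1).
Using the distance formula: d = sqrt((x₂-x₁)² + (y₂-y₁)²)
dx = (-1) - 11 = -12
dy = 1 - 1 = 0
d = sqrt((-12)² + 0²) = sqrt(144 + 0) = sqrt(144) = 12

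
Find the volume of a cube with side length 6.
Volume = s³
Volume = 6³
Volume = 216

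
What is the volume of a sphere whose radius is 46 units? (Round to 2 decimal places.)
Volume = (4/3) * pi * r³
Volume = (4/3) * pi * 46³
Volume = (4/3) * pi * 97336
Volume = 407720.08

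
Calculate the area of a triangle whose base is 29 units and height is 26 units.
Area = (1/2) * base * height
Area = (1/2) * 29 * 26
Area = 377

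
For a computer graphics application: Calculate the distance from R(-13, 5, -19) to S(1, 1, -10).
d = √[(14)² + (-4)² + (9)²] = √293 = 17.12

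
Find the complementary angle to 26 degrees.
Complementary angles sum to 90 degrees.
Other angle = 90 - 26
Other angle = 64 degrees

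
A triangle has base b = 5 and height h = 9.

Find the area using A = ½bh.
A = ½·5·9 = 22.5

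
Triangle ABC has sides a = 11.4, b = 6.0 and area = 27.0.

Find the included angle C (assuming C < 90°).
Area = ½ab·sin(C)  →  sin(C) = 2·Area/(ab)
sin(C) = 2·27.0/(11.4·6.0) = 0.789474
C = arcsin(0.789474) = 52.14°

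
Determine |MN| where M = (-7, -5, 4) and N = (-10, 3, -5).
d = √[(-3)² + (8)² + (-9)²] = √154 = 12.41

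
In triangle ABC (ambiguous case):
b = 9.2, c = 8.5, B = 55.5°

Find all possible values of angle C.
sin(C)/c = sin(B)/b  →  sin(C) = c·sin(B)/b = 8.5·sin(55.5°)/9.2 = 0.761421
C₁ = arcsin(0.761421) = 49.59°,  C₂ = 180° - C₁ = 130.41°
Check C₂: A = 180° - 55.5° - 130.41° = -5.91° ≤ 0, rejected
C = 49.59° (one solution)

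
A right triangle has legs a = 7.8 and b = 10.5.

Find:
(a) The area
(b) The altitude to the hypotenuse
(a) Area = ½ab = ½·7.8·10.5 = 40.95
(b) Hypotenuse c = √(7.8² + 10.5²) = √171.09 = 13.0801
    Area = ½·c·h_c  →  h_c = 2·Area/c = 2·40.95/13.0801 = 6.261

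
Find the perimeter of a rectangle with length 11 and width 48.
Perimeter = 2 * (length + width)
Perimeter = 2 * (11 + 48)
Perimeter = 2 * 59
Perimeter = 118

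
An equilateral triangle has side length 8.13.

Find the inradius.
For an equilateral triangle, r = s/(2√3) where s is the side.
r = 8.13/(2√3) = 8.13/3.464102 = 2.347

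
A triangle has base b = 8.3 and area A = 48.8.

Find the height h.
A = ½bh  →  h = 2A/b
h = 2·48.8/8.3 = 11.76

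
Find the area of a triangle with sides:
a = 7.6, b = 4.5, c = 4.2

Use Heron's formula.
s = (a+b+c)/2 = (7.6+4.5+4.2)/2 = 8.15
A = √(s(s-a)(s-b)(s-c)) = √(8.15·0.55·3.65·3.95)
A = √64.6264 = 8.039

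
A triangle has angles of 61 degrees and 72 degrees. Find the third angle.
Sum of angles in a triangle = 180 degrees
Third angle = 180 - 61 - 72
Third angle = 47 degrees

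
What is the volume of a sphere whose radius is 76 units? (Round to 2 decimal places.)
Volume = (4/3) * pi * r³
Volume = (4/3) * pi * 76³
Volume = (4/3) * pi * 438976
Volume = 1838778.37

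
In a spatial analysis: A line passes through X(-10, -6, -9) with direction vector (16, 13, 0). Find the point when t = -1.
P(-1) = (-10 + 16(-1), -6 + 13(-1), -9 + 0(-1)) = (-26, -19, -9)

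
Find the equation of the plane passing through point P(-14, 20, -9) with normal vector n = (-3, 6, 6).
d = n·P = (-3)(-14) + (6)(20) + (6)(-9) = 108
Plane: -3x + 6y + 6z = 108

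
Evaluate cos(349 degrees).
cos(349 degrees) = 0.9816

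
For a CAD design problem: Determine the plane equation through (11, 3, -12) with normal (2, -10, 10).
d = n·P = (2)(11) + (-10)(3) + (10)(-12) = -128
Plane: 2x - 10y + 10z = -128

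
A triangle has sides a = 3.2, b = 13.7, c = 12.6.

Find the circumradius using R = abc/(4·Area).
s = (a+b+c)/2 = 14.75
Area = √(s(s-a)(s-b)(s-c)) = √(14.75·11.55·1.05·2.15) = 19.6111
R = abc/(4·Area) = (3.2·13.7·12.6)/(4·19.6111) = 552.384/78.4444 = 7.042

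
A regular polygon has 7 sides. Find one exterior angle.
Exterior angle of a regular n-gon = 360/n
Exterior angle = 360/7
Exterior angle = 51.43 degrees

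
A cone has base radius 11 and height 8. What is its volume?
Volume = (1/3) * pi * r² * h
Volume = (1/3) * pi * 11² * 8
Volume = (1/3) * pi * 121 * 8
Volume = (1/3) * pi * 968
Volume = 1013.69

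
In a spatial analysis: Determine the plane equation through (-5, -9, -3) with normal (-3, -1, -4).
d = n·P = (-3)(-5) + (-1)(-9) + (-4)(-3) = 36
Plane: -3x - y - 4z = 36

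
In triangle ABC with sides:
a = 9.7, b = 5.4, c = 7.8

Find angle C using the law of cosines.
cos(C) = (a² + b² - c²)/(2ab)
cos(C) = (9.7² + 5.4² - 7.8²)/(2·9.7·5.4) = 62.41/104.76 = 0.595743
C = arccos(0.595743) = 53.43°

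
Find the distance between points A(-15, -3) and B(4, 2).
Using the distance formula: d = sqrt((x₂-x₁)² + (y₂-y₁)²)
dx = 4 - (-15) = 19
dy = 2 - (-3) = 5
d = sqrt(19² + 5²) = sqrt(361 + 25) = sqrt(386) = 19.65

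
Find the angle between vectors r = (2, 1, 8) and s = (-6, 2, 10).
r·s = 70, |r|² = 69, |s|² = 140
cos θ = 70/√9660 ≈ 0.7122
θ ≈ 44.58°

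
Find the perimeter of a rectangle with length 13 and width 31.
Perimeter = 2 * (length + width)
Perimeter = 2 * (13 + 31)
Perimeter = 2 * 44
Perimeter = 88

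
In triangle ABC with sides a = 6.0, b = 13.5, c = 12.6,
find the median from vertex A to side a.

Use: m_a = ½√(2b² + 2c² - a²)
m_a = ½√(2·13.5² + 2·12.6² - 6.0²)
m_a = ½√(364.5 + 317.52 - 36) = ½√646.02 = 12.71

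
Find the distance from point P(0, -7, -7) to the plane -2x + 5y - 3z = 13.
d = |(-2)(0) + 5(-7) + (-3)(-7) - (13)| / √((-2)² + 5² + (-3)²) = 27/√38 = 4.38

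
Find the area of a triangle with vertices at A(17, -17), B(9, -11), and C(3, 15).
Using the coordinate formula: Area = (1/2)|x₁(y₂-y₃) + x₂(y₃-y₁) + x₃(y₁-y₂)|
Area = (1/2)|17((-11)-15) + 9(15-(-17)) + 3((-17)-(-11))|
Area = (1/2)|17*(-26) + 9*32 + 3*(-6)|
Area = (1/2)|(-442) + 288 + (-18)|
Area = (1/2)*172 = 86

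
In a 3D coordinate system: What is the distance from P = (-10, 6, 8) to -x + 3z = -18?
d = |(-1)(-10) + 0(6) + 3(8) - (-18)| / √((-1)² + 0² + 3²) = 52/√10 = 16.44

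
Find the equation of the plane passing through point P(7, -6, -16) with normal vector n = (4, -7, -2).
d = n·P = (4)(7) + (-7)(-6) + (-2)(-16) = 102
Plane: 4x - 7y - 2z = 102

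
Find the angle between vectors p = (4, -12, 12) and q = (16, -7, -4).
p·q = 100, |p|² = 304, |q|² = 321
cos θ = 100/√97584 ≈ 0.3201
θ ≈ 71.33°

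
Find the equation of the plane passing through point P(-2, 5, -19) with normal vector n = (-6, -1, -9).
d = n·P = (-6)(-2) + (-1)(5) + (-9)(-19) = 178
Plane: -6x - y - 9z = 178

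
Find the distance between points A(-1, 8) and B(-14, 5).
Using the distance formula: d = sqrt((x₂-x₁)² + (y₂-y₁)²)
dx = (-14) - (-1) = -13
dy = 5 - 8 = -3
d = sqrt((-13)² + (-3)²) = sqrt(169 + 9) = sqrt(178) = 13.34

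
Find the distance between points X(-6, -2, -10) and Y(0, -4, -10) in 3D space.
d = √[(6)² + (-2)² + (0)²] = √40 = 6.325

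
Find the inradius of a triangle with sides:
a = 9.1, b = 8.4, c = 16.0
s = (a+b+c)/2 = (9.1+8.4+16.0)/2 = 16.75
Area = √(s(s-a)(s-b)(s-c)) = √(16.75·7.65·8.35·0.75) = 28.3277
r = Area/s = 28.3277/16.75 = 1.691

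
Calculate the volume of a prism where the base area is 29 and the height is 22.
Volume = base area * height
Volume = 29 * 22
Volume = 638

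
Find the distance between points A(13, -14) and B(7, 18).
Using the distance formula: d = sqrt((x₂-x₁)² + (y₂-y₁)²)
dx = 7 - 13 = -6
dy = 18 - (-14) = 32
d = sqrt((-6)² + 32²) = sqrt(36 + 1024) = sqrt(1060) = 32.56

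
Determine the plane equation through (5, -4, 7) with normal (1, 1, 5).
d = n·P = (1)(5) + (1)(-4) + (5)(7) = 36
Plane: x + y + 5z = 36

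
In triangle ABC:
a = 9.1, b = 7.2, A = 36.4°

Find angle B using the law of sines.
sin(B)/b = sin(A)/a
sin(B) = b·sin(A)/a = 7.2·sin(36.4°)/9.1 = 0.469518
B = arcsin(0.469518) = 28°  (b ≤ a, so B ≤ A and the acute solution is unique)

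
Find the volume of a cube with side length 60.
Volume = s³
Volume = 60³
Volume = 216000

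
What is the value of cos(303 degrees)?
cos(303 degrees) = 0.5446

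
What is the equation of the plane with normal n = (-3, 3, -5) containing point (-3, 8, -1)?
d = n·P = (-3)(-3) + (3)(8) + (-5)(-1) = 38
Plane: -3x + 3y - 5z = 38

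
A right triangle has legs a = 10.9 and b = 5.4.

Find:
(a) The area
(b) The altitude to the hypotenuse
(a) Area = ½ab = ½·10.9·5.4 = 29.43
(b) Hypotenuse c = √(10.9² + 5.4²) = √147.97 = 12.1643
    Area = ½·c·h_c  →  h_c = 2·Area/c = 2·29.43/12.1643 = 4.839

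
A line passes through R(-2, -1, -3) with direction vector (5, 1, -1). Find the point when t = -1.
P(-1) = (-2 + 5(-1), -1 + 1(-1), -3 + (-1)(-1)) = (-7, -2, -2)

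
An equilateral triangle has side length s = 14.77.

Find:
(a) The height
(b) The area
(a) Height h = s·√3/2 = 14.77·√3/2 = 12.79
(b) Area = (√3/4)·s² = (√3/4)·14.77² = (√3/4)·218.153 = 94.46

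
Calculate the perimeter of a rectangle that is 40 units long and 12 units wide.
Perimeter = 2 * (length + width)
Perimeter = 2 * (40 + 12)
Perimeter = 2 * 52
Perimeter = 104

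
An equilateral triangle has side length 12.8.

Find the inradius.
For an equilateral triangle, r = s/(2√3) where s is the side.
r = 12.8/(2√3) = 12.8/3.464102 = 3.695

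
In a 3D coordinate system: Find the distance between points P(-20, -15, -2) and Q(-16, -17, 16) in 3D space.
d = √[(4)² + (-2)² + (18)²] = √344 = 18.55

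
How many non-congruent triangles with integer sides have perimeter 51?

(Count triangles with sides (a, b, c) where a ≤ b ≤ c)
With a ≤ b ≤ c and a + b + c = 51, the triangle inequality a + b > c gives c < 51/2, so c ≤ 25.
Iterate a from 1 to ⌊p/3⌋ = 17; for each a, b ranges from a to ⌊(p−a)/2⌋ with c = p − a − b, keeping only c ≥ b.
Triples: (1, 25, 25), (2, 24, 25), (3, 23, 25), …
Count = 61 triangles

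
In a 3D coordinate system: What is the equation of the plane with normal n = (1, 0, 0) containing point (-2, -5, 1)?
d = n·P = (1)(-2) + (0)(-5) + (0)(1) = -2
Plane: x = -2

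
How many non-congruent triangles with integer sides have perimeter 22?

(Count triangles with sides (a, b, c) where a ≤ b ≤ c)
With a ≤ b ≤ c and a + b + c = 22, the triangle inequality a + b > c gives c < 22/2, so c ≤ 10.
Iterate a from 1 to ⌊p/3⌋ = 7; for each a, b ranges from a to ⌊(p−a)/2⌋ with c = p − a − b, keeping only c ≥ b.
Triples: (2, 10, 10), (3, 9, 10), (4, 8, 10), …
Count = 10 triangles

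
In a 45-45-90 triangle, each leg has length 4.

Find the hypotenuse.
Hypotenuse = 4√2 = 5.657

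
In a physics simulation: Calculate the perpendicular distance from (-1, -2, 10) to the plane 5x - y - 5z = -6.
d = |5(-1) + (-1)(-2) + (-5)(10) - (-6)| / √(5² + (-1)² + (-5)²) = 47/√51 = 6.581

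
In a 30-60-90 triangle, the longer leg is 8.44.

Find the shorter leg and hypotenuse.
In a 30-60-90 triangle, sides are in ratio 1 : √3 : 2.
Long leg = short leg·√3  →  short leg = 8.44/√3 = 4.873
Hypotenuse = 2·(short leg) = 2·8.44/√3 = 9.746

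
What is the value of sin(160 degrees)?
sin(160 degrees) = 0.342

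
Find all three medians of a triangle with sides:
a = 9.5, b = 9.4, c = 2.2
Using m_x = ½√(2y² + 2z² - x²):
m_a = ½√(2·9.4² + 2·2.2² - 9.5²) = ½√96.15 = 4.903
m_b = ½√(2·9.5² + 2·2.2² - 9.4²) = ½√101.82 = 5.045
m_c = ½√(2·9.5² + 2·9.4² - 2.2²) = ½√352.38 = 9.386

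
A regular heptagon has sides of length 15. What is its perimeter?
Perimeter = number of sides * side length
Perimeter = 7 * 15
Perimeter = 105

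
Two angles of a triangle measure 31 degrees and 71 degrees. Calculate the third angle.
Sum of angles in a triangle = 180 degrees
Third angle = 180 - 31 - 71
Third angle = 78 degrees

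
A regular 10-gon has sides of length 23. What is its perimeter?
Perimeter = number of sides * side length
Perimeter = 10 * 23
Perimeter = 230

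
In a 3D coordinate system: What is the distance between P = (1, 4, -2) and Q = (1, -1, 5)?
d = √[(0)² + (-5)² + (7)²] = √74 = 8.602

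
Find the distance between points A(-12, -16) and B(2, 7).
Using the distance formula: d = sqrt((x₂-x₁)² + (y₂-y₁)²)
dx = 2 - (-12) = 14
dy = 7 - (-16) = 23
d = sqrt(14² + 23²) = sqrt(196 + 529) = sqrt(725) = 26.93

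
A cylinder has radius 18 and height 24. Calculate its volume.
Volume = pi * r² * h
Volume = pi * 18² * 24
Volume = pi * 324 * 24
Volume = pi * 7776
Volume = 24429.02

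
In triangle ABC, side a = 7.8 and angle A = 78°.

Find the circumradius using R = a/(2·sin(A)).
R = a/(2·sin(A)) = 7.8/(2·sin(78°))
R = 7.8/(2·0.978148) = 7.8/1.956295 = 3.987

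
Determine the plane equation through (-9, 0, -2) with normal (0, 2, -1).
d = n·P = (0)(-9) + (2)(0) + (-1)(-2) = 2
Plane: 2y - z = 2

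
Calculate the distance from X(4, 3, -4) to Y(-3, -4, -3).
d = √[(-7)² + (-7)² + (1)²] = √99 = 9.95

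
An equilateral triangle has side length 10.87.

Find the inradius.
For an equilateral triangle, r = s/(2√3) where s is the side.
r = 10.87/(2√3) = 10.87/3.464102 = 3.138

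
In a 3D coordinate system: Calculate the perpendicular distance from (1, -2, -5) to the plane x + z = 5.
d = |1(1) + 0(-2) + 1(-5) - (5)| / √(1² + 0² + 1²) = 9/√2 = 6.364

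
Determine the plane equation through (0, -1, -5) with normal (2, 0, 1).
d = n·P = (2)(0) + (0)(-1) + (1)(-5) = -5
Plane: 2x + z = -5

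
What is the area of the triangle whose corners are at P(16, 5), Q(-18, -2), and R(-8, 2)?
Using the coordinate formula: Area = (1/2)|x₁(y₂-y₃) + x₂(y₃-y₁) + x₃(y₁-y₂)|
Area = (1/2)|16((-2)-2) + (-18)(2-5) + (-8)(5-(-2))|
Area = (1/2)|16*(-4) + (-18)*(-3) + (-8)*7|
Area = (1/2)|(-64) + 54 + (-56)|
Area = (1/2)*66 = 33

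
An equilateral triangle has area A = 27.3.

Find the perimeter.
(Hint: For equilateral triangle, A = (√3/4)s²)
A = (√3/4)s²  →  s² = 4A/√3 = 4·27.3/√3 = 63.0466
s = 7.94019
Perimeter = 3s = 23.82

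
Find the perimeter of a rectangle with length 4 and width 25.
Perimeter = 2 * (length + width)
Perimeter = 2 * (4 + 25)
Perimeter = 2 * 29
Perimeter = 58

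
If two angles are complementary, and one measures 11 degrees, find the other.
Complementary angles sum to 90 degrees.
Other angle = 90 - 11
Other angle = 79 degrees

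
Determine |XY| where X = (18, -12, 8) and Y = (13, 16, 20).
d = √[(-5)² + (28)² + (12)²] = √953 = 30.87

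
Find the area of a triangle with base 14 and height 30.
Area = (1/2) * base * height
Area = (1/2) * 14 * 30
Area = 210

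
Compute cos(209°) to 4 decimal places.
cos(209 degrees) = -0.8746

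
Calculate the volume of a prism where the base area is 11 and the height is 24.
Volume = base area * height
Volume = 11 * 24
Volume = 264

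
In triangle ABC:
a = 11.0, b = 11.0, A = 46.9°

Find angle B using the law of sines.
sin(B)/b = sin(A)/a
sin(B) = b·sin(A)/a = 11.0·sin(46.9°)/11.0 = 0.730162
B = arcsin(0.730162) = 46.9°  (b ≤ a, so B ≤ A and the acute solution is unique)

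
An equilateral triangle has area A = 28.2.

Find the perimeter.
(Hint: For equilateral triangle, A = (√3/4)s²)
A = (√3/4)s²  →  s² = 4A/√3 = 4·28.2/√3 = 65.1251
s = 8.07001
Perimeter = 3s = 24.21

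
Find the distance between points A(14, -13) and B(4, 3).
Using the distance formula: d = sqrt((x₂-x₁)² + (y₂-y₁)²)
dx = 4 - 14 = -10
dy = 3 - (-13) = 16
d = sqrt((-10)² + 16²) = sqrt(100 + 256) = sqrt(356) = 18.87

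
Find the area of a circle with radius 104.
Area = pi * r²
Area = pi * 104²
Area = pi * 10816
Area = 33979.47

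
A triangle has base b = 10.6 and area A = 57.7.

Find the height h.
A = ½bh  →  h = 2A/b
h = 2·57.7/10.6 = 10.89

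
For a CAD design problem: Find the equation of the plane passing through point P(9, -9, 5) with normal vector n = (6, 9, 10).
d = n·P = (6)(9) + (9)(-9) + (10)(5) = 23
Plane: 6x + 9y + 10z = 23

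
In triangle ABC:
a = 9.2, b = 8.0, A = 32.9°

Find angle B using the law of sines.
sin(B)/b = sin(A)/a
sin(B) = b·sin(A)/a = 8.0·sin(32.9°)/9.2 = 0.472326
B = arcsin(0.472326) = 28.19°  (b ≤ a, so B ≤ A and the acute solution is unique)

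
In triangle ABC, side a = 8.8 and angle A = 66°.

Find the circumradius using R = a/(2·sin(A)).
R = a/(2·sin(A)) = 8.8/(2·sin(66°))
R = 8.8/(2·0.913545) = 8.8/1.827091 = 4.816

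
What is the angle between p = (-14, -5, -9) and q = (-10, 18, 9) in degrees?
p·q = -31, |p|² = 302, |q|² = 505
cos θ = -31/√152510 ≈ -0.07938
θ ≈ 94.55°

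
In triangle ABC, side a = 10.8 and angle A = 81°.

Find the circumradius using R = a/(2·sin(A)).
R = a/(2·sin(A)) = 10.8/(2·sin(81°))
R = 10.8/(2·0.987688) = 10.8/1.975377 = 5.467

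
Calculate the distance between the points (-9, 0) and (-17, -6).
Using the distance formula: d = sqrt((x₂-x₁)² + (y₂-y₁)²)
dx = (-17) - (-9) = -8
dy = (-6) - 0 = -6
d = sqrt((-8)² + (-6)²) = sqrt(64 + 36) = sqrt(100) = 10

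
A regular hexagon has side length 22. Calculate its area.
For a regular 6-gon with side length s = 22:
Apothem a = s / (2*tan(pi/6)) = 22 / (2*tan(pi/6)) ≈ 19.0526
Perimeter P = 6 * 22 = 132
Area = (1/2) * P * a = (1/2) * 132 * 19.0526 = 1257.47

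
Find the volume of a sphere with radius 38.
Volume = (4/3) * pi * r³
Volume = (4/3) * pi * 38³
Volume = (4/3) * pi * 54872
Volume = 229847.30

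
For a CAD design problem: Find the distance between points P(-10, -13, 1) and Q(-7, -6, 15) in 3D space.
d = √[(3)² + (7)² + (14)²] = √254 = 15.94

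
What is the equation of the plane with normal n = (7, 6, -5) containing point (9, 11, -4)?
d = n·P = (7)(9) + (6)(11) + (-5)(-4) = 149
Plane: 7x + 6y - 5z = 149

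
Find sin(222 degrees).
sin(222 degrees) = -0.6691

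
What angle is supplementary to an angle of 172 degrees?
Supplementary angles sum to 180 degrees.
Other angle = 180 - 172
Other angle = 8 degrees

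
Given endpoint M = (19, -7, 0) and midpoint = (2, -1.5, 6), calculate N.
N = (2×2 - 19, 2×(-1.5) - (-7), 2×6 - 0) = (-15, 4, 12)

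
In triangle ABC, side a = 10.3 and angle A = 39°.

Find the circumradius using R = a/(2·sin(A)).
R = a/(2·sin(A)) = 10.3/(2·sin(39°))
R = 10.3/(2·0.629320) = 10.3/1.258641 = 8.183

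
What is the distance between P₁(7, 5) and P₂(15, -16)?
Using the distance formula: d = sqrt((x₂-x₁)² + (y₂-y₁)²)
dx = 15 - 7 = 8
dy = (-16) - 5 = -21
d = sqrt(8² + (-21)²) = sqrt(64 + 441) = sqrt(505) = 22.47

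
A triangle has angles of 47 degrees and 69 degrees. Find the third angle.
Sum of angles in a triangle = 180 degrees
Third angle = 180 - 47 - 69
Third angle = 64 degrees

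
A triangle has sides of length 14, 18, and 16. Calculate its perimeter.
Perimeter = sum of all sides
Perimeter = 14 + 18 + 16
Perimeter = 48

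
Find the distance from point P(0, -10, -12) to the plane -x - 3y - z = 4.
d = |(-1)(0) + (-3)(-10) + (-1)(-12) - (4)| / √((-1)² + (-3)² + (-1)²) = 38/√11 = 11.46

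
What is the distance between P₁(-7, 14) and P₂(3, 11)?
Using the distance formula: d = sqrt((x₂-x₁)² + (y₂-y₁)²)
dx = 3 - (-7) = 10
dy = 11 - 14 = -3
d = sqrt(10² + (-3)²) = sqrt(100 + 9) = sqrt(109) = 10.44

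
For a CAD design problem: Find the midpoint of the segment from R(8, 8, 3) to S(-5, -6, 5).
Midpoint = ((8-5)/2, (8-6)/2, (3+5)/2) = (1.5, 1, 4)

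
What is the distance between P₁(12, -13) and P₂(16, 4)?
Using the distance formula: d = sqrt((x₂-x₁)² + (y₂-y₁)²)
dx = 16 - 12 = 4
dy = 4 - (-13) = 17
d = sqrt(4² + 17²) = sqrt(16 + 289) = sqrt(305) = 17.46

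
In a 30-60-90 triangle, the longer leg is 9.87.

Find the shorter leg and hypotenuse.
In a 30-60-90 triangle, sides are in ratio 1 : √3 : 2.
Long leg = short leg·√3  →  short leg = 9.87/√3 = 5.698
Hypotenuse = 2·(short leg) = 2·9.87/√3 = 11.4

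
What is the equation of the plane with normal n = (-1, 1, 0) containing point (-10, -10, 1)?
d = n·P = (-1)(-10) + (1)(-10) + (0)(1) = 0
Plane: -x + y = 0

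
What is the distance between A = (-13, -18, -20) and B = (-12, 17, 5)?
d = √[(1)² + (35)² + (25)²] = √1851 = 43.02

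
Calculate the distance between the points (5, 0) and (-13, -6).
Using the distance formula: d = sqrt((x₂-x₁)² + (y₂-y₁)²)
dx = (-13) - 5 = -18
dy = (-6) - 0 = -6
d = sqrt((-18)² + (-6)²) = sqrt(324 + 36) = sqrt(360) = 18.97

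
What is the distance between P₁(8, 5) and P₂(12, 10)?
Using the distance formula: d = sqrt((x₂-x₁)² + (y₂-y₁)²)
dx = 12 - 8 = 4
dy = 10 - 5 = 5
d = sqrt(4² + 5²) = sqrt(16 + 25) = sqrt(41) = 6.40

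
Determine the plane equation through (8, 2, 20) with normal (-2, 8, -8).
d = n·P = (-2)(8) + (8)(2) + (-8)(20) = -160
Plane: -2x + 8y - 8z = -160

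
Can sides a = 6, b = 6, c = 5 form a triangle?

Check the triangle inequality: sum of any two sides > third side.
Yes, triangle inequality satisfied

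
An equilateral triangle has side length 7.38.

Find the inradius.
For an equilateral triangle, r = s/(2√3) where s is the side.
r = 7.38/(2√3) = 7.38/3.464102 = 2.13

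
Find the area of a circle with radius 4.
Area = pi * r²
Area = pi * 4²
Area = pi * 16
Area = 50.27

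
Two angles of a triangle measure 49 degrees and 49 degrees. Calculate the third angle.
Sum of angles in a triangle = 180 degrees
Third angle = 180 - 49 - 49
Third angle = 82 degrees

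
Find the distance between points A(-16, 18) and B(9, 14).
Using the distance formula: d = sqrt((x₂-x₁)² + (y₂-y₁)²)
dx = 9 - (-16) = 25
dy = 14 - 18 = -4
d = sqrt(25² + (-4)²) = sqrt(625 + 16) = sqrt(641) = 25.32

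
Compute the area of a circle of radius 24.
Area = pi * r²
Area = pi * 24²
Area = pi * 576
Area = 1809.56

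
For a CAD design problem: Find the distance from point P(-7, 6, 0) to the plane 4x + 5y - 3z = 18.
d = |4(-7) + 5(6) + (-3)(0) - (18)| / √(4² + 5² + (-3)²) = 16/√50 = 2.263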